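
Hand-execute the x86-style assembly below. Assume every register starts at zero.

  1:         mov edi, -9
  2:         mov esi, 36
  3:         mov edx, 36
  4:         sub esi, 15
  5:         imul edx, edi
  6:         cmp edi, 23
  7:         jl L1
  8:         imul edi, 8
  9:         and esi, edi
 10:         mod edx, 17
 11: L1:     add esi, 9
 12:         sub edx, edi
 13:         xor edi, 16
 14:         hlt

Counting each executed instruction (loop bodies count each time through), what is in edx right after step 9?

edi=-9
esi=36
edx=36
esi=36-15=21
edx=36*(-9)=-324
cmp edi, 23  (cmp -9,23)
jl L1: taken
esi=21+9=30
edx=(-324)-(-9)=-315
After step 9: edx = -315.

-315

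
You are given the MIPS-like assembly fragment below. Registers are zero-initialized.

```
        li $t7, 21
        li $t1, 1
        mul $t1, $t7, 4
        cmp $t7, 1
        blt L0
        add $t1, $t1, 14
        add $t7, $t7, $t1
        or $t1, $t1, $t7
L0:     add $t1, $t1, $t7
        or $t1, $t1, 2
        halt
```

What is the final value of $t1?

after li $t7, 21: $t7=21
after li $t1, 1: $t1=1
after mul $t1, $t7, 4: $t1=21*4=84
cmp $t7, 1  (cmp 21,1)
blt L0: not taken
after add $t1, $t1, 14: $t1=84+14=98
after add $t7, $t7, $t1: $t7=21+98=119
after or $t1, $t1, $t7: $t1=98|119=119
after add $t1, $t1, $t7: $t1=119+119=238
after or $t1, $t1, 2: $t1=238|2=238
halt.

238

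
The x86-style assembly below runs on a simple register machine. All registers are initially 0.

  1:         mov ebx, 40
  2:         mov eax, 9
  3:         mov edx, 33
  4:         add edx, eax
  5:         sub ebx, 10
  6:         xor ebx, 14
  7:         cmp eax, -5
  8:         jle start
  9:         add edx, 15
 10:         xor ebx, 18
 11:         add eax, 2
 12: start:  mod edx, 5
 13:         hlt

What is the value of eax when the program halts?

after mov ebx, 40: ebx=40
after mov eax, 9: eax=9
after mov edx, 33: edx=33
after add edx, eax: edx=33+9=42
after sub ebx, 10: ebx=40-10=30
after xor ebx, 14: ebx=30^14=16
cmp eax, -5  (cmp 9,-5)
jle start: not taken
after add edx, 15: edx=42+15=57
after xor ebx, 18: ebx=16^18=2
after add eax, 2: eax=9+2=11
after mod edx, 5: edx=57%5=2
halt.

11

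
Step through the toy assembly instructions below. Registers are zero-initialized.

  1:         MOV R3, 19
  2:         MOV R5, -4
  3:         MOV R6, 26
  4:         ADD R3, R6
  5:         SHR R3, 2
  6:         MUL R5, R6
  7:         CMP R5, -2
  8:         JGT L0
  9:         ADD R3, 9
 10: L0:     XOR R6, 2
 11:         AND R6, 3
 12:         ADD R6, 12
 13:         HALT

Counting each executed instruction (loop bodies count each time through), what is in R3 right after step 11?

20

MOV R3, 19 → R3=19
MOV R5, -4 → R5=-4
MOV R6, 26 → R6=26
ADD R3, R6 → R3=19+26=45
SHR R3, 2 → R3=45>>2=11
MUL R5, R6 → R5=(-4)*26=-104
CMP R5, -2  (cmp -104,-2)
JGT L0: not taken
ADD R3, 9 → R3=11+9=20
XOR R6, 2 → R6=26^2=24
AND R6, 3 → R6=24&3=0
After step 11: R3 = 20.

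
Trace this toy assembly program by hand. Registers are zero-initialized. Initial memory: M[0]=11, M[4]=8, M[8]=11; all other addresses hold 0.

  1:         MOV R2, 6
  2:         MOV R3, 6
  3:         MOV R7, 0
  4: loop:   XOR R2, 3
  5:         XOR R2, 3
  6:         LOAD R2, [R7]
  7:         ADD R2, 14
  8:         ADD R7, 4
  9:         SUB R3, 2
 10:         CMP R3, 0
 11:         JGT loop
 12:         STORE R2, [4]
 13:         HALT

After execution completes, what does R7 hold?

12

MOV R2, 6 → R2=6
MOV R3, 6 → R3=6
MOV R7, 0 → R7=0
XOR R2, 3 → R2=6^3=5
XOR R2, 3 → R2=5^3=6
LOAD R2, [R7] → R2=M[0]=11
ADD R2, 14 → R2=11+14=25
ADD R7, 4 → R7=0+4=4
SUB R3, 2 → R3=6-2=4
CMP R3, 0  (cmp 4,0)
JGT loop: taken
XOR R2, 3 → R2=25^3=26
XOR R2, 3 → R2=26^3=25
LOAD R2, [R7] → R2=M[4]=8
ADD R2, 14 → R2=8+14=22
ADD R7, 4 → R7=4+4=8
SUB R3, 2 → R3=4-2=2
CMP R3, 0  (cmp 2,0)
JGT loop: taken
XOR R2, 3 → R2=22^3=21
XOR R2, 3 → R2=21^3=22
LOAD R2, [R7] → R2=M[8]=11
ADD R2, 14 → R2=11+14=25
ADD R7, 4 → R7=8+4=12
SUB R3, 2 → R3=2-2=0
CMP R3, 0  (cmp 0,0)
JGT loop: not taken
STORE R2, [4] → M[4]=25
halt.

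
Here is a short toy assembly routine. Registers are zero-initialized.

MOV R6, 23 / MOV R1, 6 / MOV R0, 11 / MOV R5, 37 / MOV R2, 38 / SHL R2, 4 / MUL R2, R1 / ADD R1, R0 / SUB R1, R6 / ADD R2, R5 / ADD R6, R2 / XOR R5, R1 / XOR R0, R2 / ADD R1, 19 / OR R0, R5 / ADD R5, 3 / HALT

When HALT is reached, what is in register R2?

3685

after MOV R6, 23: R6=23
after MOV R1, 6: R1=6
after MOV R0, 11: R0=11
after MOV R5, 37: R5=37
after MOV R2, 38: R2=38
after SHL R2, 4: R2=38<<4=608
after MUL R2, R1: R2=608*6=3648
after ADD R1, R0: R1=6+11=17
after SUB R1, R6: R1=17-23=-6
after ADD R2, R5: R2=3648+37=3685
after ADD R6, R2: R6=23+3685=3708
after XOR R5, R1: R5=37^(-6)=-33
after XOR R0, R2: R0=11^3685=3694
after ADD R1, 19: R1=(-6)+19=13
after OR R0, R5: R0=3694|(-33)=-1
after ADD R5, 3: R5=(-33)+3=-30
halt.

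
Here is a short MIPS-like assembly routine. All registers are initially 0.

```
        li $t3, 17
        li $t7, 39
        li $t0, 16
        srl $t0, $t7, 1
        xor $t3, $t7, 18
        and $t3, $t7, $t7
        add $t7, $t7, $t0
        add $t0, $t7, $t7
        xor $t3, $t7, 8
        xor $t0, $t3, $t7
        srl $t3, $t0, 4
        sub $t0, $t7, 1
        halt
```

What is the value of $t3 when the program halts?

li $t3, 17 → $t3=17
li $t7, 39 → $t7=39
li $t0, 16 → $t0=16
srl $t0, $t7, 1 → $t0=39>>1=19
xor $t3, $t7, 18 → $t3=39^18=53
and $t3, $t7, $t7 → $t3=39&39=39
add $t7, $t7, $t0 → $t7=39+19=58
add $t0, $t7, $t7 → $t0=58+58=116
xor $t3, $t7, 8 → $t3=58^8=50
xor $t0, $t3, $t7 → $t0=50^58=8
srl $t3, $t0, 4 → $t3=8>>4=0
sub $t0, $t7, 1 → $t0=58-1=57
halt.

0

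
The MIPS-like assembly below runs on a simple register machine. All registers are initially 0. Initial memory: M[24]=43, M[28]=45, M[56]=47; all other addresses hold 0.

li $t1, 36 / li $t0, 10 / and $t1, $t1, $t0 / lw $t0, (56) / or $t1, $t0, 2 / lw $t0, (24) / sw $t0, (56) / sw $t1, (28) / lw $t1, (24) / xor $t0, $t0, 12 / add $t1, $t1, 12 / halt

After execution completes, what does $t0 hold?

after li $t1, 36: $t1=36
after li $t0, 10: $t0=10
after and $t1, $t1, $t0: $t1=36&10=0
after lw $t0, (56): $t0=M[56]=47
after or $t1, $t0, 2: $t1=47|2=47
after lw $t0, (24): $t0=M[24]=43
sw $t0, (56) → M[56]=43
sw $t1, (28) → M[28]=47
after lw $t1, (24): $t1=M[24]=43
after xor $t0, $t0, 12: $t0=43^12=39
after add $t1, $t1, 12: $t1=43+12=55
halt.

39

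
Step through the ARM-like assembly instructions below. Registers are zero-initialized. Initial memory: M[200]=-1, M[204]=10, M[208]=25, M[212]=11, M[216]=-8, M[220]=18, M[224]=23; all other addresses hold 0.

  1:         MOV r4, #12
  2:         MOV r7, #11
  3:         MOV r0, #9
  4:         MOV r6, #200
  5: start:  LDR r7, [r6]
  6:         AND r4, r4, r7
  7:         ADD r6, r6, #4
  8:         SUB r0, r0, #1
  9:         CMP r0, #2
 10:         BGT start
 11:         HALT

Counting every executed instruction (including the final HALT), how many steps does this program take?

47

r4=12
r7=11
r0=9
r6=200
r7=M[200]=-1
r4=12&(-1)=12
r6=200+4=204
r0=9-1=8
CMP r0, #2  (cmp 8,2)
BGT start: taken
r7=M[204]=10
r4=12&10=8
r6=204+4=208
r0=8-1=7
CMP r0, #2  (cmp 7,2)
BGT start: taken
r7=M[208]=25
r4=8&25=8
r6=208+4=212
r0=7-1=6
CMP r0, #2  (cmp 6,2)
BGT start: taken
r7=M[212]=11
r4=8&11=8
r6=212+4=216
r0=6-1=5
CMP r0, #2  (cmp 5,2)
BGT start: taken
r7=M[216]=-8
r4=8&(-8)=8
r6=216+4=220
r0=5-1=4
CMP r0, #2  (cmp 4,2)
BGT start: taken
r7=M[220]=18
r4=8&18=0
r6=220+4=224
r0=4-1=3
CMP r0, #2  (cmp 3,2)
BGT start: taken
r7=M[224]=23
r4=0&23=0
r6=224+4=228
r0=3-1=2
CMP r0, #2  (cmp 2,2)
BGT start: not taken
halt.
Total executed instructions: 47.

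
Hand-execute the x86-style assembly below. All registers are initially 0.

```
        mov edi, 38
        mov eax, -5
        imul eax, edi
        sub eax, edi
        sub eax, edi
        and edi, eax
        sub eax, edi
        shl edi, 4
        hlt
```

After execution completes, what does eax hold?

edi=38
eax=-5
eax=(-5)*38=-190
eax=(-190)-38=-228
eax=(-228)-38=-266
edi=38&(-266)=38
eax=(-266)-38=-304
edi=38<<4=608
halt.

-304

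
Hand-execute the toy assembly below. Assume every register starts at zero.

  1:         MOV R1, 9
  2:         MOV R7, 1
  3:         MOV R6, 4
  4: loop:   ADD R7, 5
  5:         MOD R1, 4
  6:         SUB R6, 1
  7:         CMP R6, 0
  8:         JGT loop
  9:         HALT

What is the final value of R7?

21

R1=9
R7=1
R6=4
R7=1+5=6
R1=9%4=1
R6=4-1=3
CMP R6, 0  (cmp 3,0)
JGT loop: taken
R7=6+5=11
R1=1%4=1
R6=3-1=2
CMP R6, 0  (cmp 2,0)
JGT loop: taken
R7=11+5=16
R1=1%4=1
R6=2-1=1
CMP R6, 0  (cmp 1,0)
JGT loop: taken
R7=16+5=21
R1=1%4=1
R6=1-1=0
CMP R6, 0  (cmp 0,0)
JGT loop: not taken
halt.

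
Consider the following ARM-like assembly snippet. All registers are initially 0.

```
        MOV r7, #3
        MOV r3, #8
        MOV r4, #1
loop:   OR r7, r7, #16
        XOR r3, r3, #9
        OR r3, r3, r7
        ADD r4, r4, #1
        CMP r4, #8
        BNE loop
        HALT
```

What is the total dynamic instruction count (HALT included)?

46

MOV r7, #3 → r7=3
MOV r3, #8 → r3=8
MOV r4, #1 → r4=1
OR r7, r7, #16 → r7=3|16=19
XOR r3, r3, #9 → r3=8^9=1
OR r3, r3, r7 → r3=1|19=19
ADD r4, r4, #1 → r4=1+1=2
CMP r4, #8  (cmp 2,8)
BNE loop: taken
OR r7, r7, #16 → r7=19|16=19
XOR r3, r3, #9 → r3=19^9=26
OR r3, r3, r7 → r3=26|19=27
ADD r4, r4, #1 → r4=2+1=3
CMP r4, #8  (cmp 3,8)
BNE loop: taken
OR r7, r7, #16 → r7=19|16=19
XOR r3, r3, #9 → r3=27^9=18
OR r3, r3, r7 → r3=18|19=19
ADD r4, r4, #1 → r4=3+1=4
CMP r4, #8  (cmp 4,8)
BNE loop: taken
OR r7, r7, #16 → r7=19|16=19
XOR r3, r3, #9 → r3=19^9=26
OR r3, r3, r7 → r3=26|19=27
ADD r4, r4, #1 → r4=4+1=5
CMP r4, #8  (cmp 5,8)
BNE loop: taken
OR r7, r7, #16 → r7=19|16=19
XOR r3, r3, #9 → r3=27^9=18
OR r3, r3, r7 → r3=18|19=19
ADD r4, r4, #1 → r4=5+1=6
CMP r4, #8  (cmp 6,8)
BNE loop: taken
OR r7, r7, #16 → r7=19|16=19
XOR r3, r3, #9 → r3=19^9=26
OR r3, r3, r7 → r3=26|19=27
ADD r4, r4, #1 → r4=6+1=7
CMP r4, #8  (cmp 7,8)
BNE loop: taken
OR r7, r7, #16 → r7=19|16=19
XOR r3, r3, #9 → r3=27^9=18
OR r3, r3, r7 → r3=18|19=19
ADD r4, r4, #1 → r4=7+1=8
CMP r4, #8  (cmp 8,8)
BNE loop: not taken
halt.
Total executed instructions: 46.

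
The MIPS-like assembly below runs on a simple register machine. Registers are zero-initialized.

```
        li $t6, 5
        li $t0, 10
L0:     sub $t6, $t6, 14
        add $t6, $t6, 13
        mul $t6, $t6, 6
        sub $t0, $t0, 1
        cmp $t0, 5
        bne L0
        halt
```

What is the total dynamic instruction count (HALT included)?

33

$t6=5
$t0=10
$t6=5-14=-9
$t6=(-9)+13=4
$t6=4*6=24
$t0=10-1=9
cmp $t0, 5  (cmp 9,5)
bne L0: taken
$t6=24-14=10
$t6=10+13=23
$t6=23*6=138
$t0=9-1=8
cmp $t0, 5  (cmp 8,5)
bne L0: taken
$t6=138-14=124
$t6=124+13=137
$t6=137*6=822
$t0=8-1=7
cmp $t0, 5  (cmp 7,5)
bne L0: taken
$t6=822-14=808
$t6=808+13=821
$t6=821*6=4926
$t0=7-1=6
cmp $t0, 5  (cmp 6,5)
bne L0: taken
$t6=4926-14=4912
$t6=4912+13=4925
$t6=4925*6=29550
$t0=6-1=5
cmp $t0, 5  (cmp 5,5)
bne L0: not taken
halt.
Total executed instructions: 33.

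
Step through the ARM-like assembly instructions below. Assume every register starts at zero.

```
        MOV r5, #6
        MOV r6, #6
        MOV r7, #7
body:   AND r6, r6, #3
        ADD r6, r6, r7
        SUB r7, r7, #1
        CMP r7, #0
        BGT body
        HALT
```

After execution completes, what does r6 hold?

after MOV r5, #6: r5=6
after MOV r6, #6: r6=6
after MOV r7, #7: r7=7
after AND r6, r6, #3: r6=6&3=2
after ADD r6, r6, r7: r6=2+7=9
after SUB r7, r7, #1: r7=7-1=6
CMP r7, #0  (cmp 6,0)
BGT body: taken
after AND r6, r6, #3: r6=9&3=1
after ADD r6, r6, r7: r6=1+6=7
after SUB r7, r7, #1: r7=6-1=5
CMP r7, #0  (cmp 5,0)
BGT body: taken
after AND r6, r6, #3: r6=7&3=3
after ADD r6, r6, r7: r6=3+5=8
after SUB r7, r7, #1: r7=5-1=4
CMP r7, #0  (cmp 4,0)
BGT body: taken
after AND r6, r6, #3: r6=8&3=0
after ADD r6, r6, r7: r6=0+4=4
after SUB r7, r7, #1: r7=4-1=3
CMP r7, #0  (cmp 3,0)
BGT body: taken
after AND r6, r6, #3: r6=4&3=0
after ADD r6, r6, r7: r6=0+3=3
after SUB r7, r7, #1: r7=3-1=2
CMP r7, #0  (cmp 2,0)
BGT body: taken
after AND r6, r6, #3: r6=3&3=3
after ADD r6, r6, r7: r6=3+2=5
after SUB r7, r7, #1: r7=2-1=1
CMP r7, #0  (cmp 1,0)
BGT body: taken
after AND r6, r6, #3: r6=5&3=1
after ADD r6, r6, r7: r6=1+1=2
after SUB r7, r7, #1: r7=1-1=0
CMP r7, #0  (cmp 0,0)
BGT body: not taken
halt.

2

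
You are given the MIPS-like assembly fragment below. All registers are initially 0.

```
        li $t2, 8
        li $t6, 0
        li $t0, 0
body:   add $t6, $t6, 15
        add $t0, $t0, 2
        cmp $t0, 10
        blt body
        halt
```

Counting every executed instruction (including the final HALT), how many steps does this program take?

li $t2, 8 → $t2=8
li $t6, 0 → $t6=0
li $t0, 0 → $t0=0
add $t6, $t6, 15 → $t6=0+15=15
add $t0, $t0, 2 → $t0=0+2=2
cmp $t0, 10  (cmp 2,10)
blt body: taken
add $t6, $t6, 15 → $t6=15+15=30
add $t0, $t0, 2 → $t0=2+2=4
cmp $t0, 10  (cmp 4,10)
blt body: taken
add $t6, $t6, 15 → $t6=30+15=45
add $t0, $t0, 2 → $t0=4+2=6
cmp $t0, 10  (cmp 6,10)
blt body: taken
add $t6, $t6, 15 → $t6=45+15=60
add $t0, $t0, 2 → $t0=6+2=8
cmp $t0, 10  (cmp 8,10)
blt body: taken
add $t6, $t6, 15 → $t6=60+15=75
add $t0, $t0, 2 → $t0=8+2=10
cmp $t0, 10  (cmp 10,10)
blt body: not taken
halt.
Total executed instructions: 24.

24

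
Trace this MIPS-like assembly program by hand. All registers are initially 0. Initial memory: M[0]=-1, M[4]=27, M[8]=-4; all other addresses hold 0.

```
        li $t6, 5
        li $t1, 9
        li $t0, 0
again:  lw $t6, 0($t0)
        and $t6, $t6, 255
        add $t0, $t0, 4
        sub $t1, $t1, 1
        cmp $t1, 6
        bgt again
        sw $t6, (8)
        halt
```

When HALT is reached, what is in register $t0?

after li $t6, 5: $t6=5
after li $t1, 9: $t1=9
after li $t0, 0: $t0=0
after lw $t6, 0($t0): $t6=M[0]=-1
after and $t6, $t6, 255: $t6=(-1)&255=255
after add $t0, $t0, 4: $t0=0+4=4
after sub $t1, $t1, 1: $t1=9-1=8
cmp $t1, 6  (cmp 8,6)
bgt again: taken
after lw $t6, 0($t0): $t6=M[4]=27
after and $t6, $t6, 255: $t6=27&255=27
after add $t0, $t0, 4: $t0=4+4=8
after sub $t1, $t1, 1: $t1=8-1=7
cmp $t1, 6  (cmp 7,6)
bgt again: taken
after lw $t6, 0($t0): $t6=M[8]=-4
after and $t6, $t6, 255: $t6=(-4)&255=252
after add $t0, $t0, 4: $t0=8+4=12
after sub $t1, $t1, 1: $t1=7-1=6
cmp $t1, 6  (cmp 6,6)
bgt again: not taken
sw $t6, (8) → M[8]=252
halt.

12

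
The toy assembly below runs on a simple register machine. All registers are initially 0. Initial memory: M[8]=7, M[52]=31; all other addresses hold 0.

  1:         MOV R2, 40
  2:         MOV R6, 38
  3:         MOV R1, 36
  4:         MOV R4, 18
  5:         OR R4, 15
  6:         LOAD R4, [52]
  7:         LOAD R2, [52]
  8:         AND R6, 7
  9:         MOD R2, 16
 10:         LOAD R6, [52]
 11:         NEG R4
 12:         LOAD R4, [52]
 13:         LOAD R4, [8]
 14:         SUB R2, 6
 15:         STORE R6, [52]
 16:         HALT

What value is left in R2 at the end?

after MOV R2, 40: R2=40
after MOV R6, 38: R6=38
after MOV R1, 36: R1=36
after MOV R4, 18: R4=18
after OR R4, 15: R4=18|15=31
after LOAD R4, [52]: R4=M[52]=31
after LOAD R2, [52]: R2=M[52]=31
after AND R6, 7: R6=38&7=6
after MOD R2, 16: R2=31%16=15
after LOAD R6, [52]: R6=M[52]=31
after NEG R4: R4=-(31)=-31
after LOAD R4, [52]: R4=M[52]=31
after LOAD R4, [8]: R4=M[8]=7
after SUB R2, 6: R2=15-6=9
STORE R6, [52] → M[52]=31
halt.

9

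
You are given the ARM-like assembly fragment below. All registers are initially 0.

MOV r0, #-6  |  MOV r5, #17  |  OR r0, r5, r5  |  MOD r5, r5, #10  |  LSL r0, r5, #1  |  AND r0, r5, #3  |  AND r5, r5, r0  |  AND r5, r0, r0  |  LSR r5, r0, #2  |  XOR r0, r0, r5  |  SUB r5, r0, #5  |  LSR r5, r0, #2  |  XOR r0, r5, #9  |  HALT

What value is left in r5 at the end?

0

r0=-6
r5=17
r0=17|17=17
r5=17%10=7
r0=7<<1=14
r0=7&3=3
r5=7&3=3
r5=3&3=3
r5=3>>2=0
r0=3^0=3
r5=3-5=-2
r5=3>>2=0
r0=0^9=9
halt.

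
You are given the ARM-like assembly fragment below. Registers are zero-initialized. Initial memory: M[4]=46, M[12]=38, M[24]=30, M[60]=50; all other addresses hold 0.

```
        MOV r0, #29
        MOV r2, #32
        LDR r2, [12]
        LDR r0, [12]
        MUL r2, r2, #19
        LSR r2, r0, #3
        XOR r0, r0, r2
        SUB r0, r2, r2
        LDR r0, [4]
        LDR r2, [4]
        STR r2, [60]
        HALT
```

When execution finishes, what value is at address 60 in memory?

after MOV r0, #29: r0=29
after MOV r2, #32: r2=32
after LDR r2, [12]: r2=M[12]=38
after LDR r0, [12]: r0=M[12]=38
after MUL r2, r2, #19: r2=38*19=722
after LSR r2, r0, #3: r2=38>>3=4
after XOR r0, r0, r2: r0=38^4=34
after SUB r0, r2, r2: r0=4-4=0
after LDR r0, [4]: r0=M[4]=46
after LDR r2, [4]: r2=M[4]=46
STR r2, [60] → M[60]=46
halt.

46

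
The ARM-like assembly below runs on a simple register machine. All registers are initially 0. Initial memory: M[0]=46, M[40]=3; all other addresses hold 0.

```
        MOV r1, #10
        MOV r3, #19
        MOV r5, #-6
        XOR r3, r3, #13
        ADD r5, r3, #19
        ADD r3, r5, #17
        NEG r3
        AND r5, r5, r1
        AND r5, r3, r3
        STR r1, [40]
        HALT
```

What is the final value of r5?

-66

MOV r1, #10 → r1=10
MOV r3, #19 → r3=19
MOV r5, #-6 → r5=-6
XOR r3, r3, #13 → r3=19^13=30
ADD r5, r3, #19 → r5=30+19=49
ADD r3, r5, #17 → r3=49+17=66
NEG r3 → r3=-(66)=-66
AND r5, r5, r1 → r5=49&10=0
AND r5, r3, r3 → r5=(-66)&(-66)=-66
STR r1, [40] → M[40]=10
halt.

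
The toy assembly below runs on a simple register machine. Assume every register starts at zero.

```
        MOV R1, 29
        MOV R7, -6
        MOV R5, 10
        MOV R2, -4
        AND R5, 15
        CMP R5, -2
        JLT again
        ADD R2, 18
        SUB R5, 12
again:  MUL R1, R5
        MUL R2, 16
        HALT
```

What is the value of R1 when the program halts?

-58

after MOV R1, 29: R1=29
after MOV R7, -6: R7=-6
after MOV R5, 10: R5=10
after MOV R2, -4: R2=-4
after AND R5, 15: R5=10&15=10
CMP R5, -2  (cmp 10,-2)
JLT again: not taken
after ADD R2, 18: R2=(-4)+18=14
after SUB R5, 12: R5=10-12=-2
after MUL R1, R5: R1=29*(-2)=-58
after MUL R2, 16: R2=14*16=224
halt.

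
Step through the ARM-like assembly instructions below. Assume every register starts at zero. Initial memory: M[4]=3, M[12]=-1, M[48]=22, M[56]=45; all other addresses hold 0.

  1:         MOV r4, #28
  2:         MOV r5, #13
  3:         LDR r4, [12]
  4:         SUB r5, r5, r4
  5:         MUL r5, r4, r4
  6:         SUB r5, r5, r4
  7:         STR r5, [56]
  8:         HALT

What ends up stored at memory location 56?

MOV r4, #28 → r4=28
MOV r5, #13 → r5=13
LDR r4, [12] → r4=M[12]=-1
SUB r5, r5, r4 → r5=13-(-1)=14
MUL r5, r4, r4 → r5=(-1)*(-1)=1
SUB r5, r5, r4 → r5=1-(-1)=2
STR r5, [56] → M[56]=2
halt.

2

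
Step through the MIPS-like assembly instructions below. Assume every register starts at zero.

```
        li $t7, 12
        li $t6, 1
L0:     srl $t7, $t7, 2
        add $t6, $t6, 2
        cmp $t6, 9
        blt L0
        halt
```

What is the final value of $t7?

0

after li $t7, 12: $t7=12
after li $t6, 1: $t6=1
after srl $t7, $t7, 2: $t7=12>>2=3
after add $t6, $t6, 2: $t6=1+2=3
cmp $t6, 9  (cmp 3,9)
blt L0: taken
after srl $t7, $t7, 2: $t7=3>>2=0
after add $t6, $t6, 2: $t6=3+2=5
cmp $t6, 9  (cmp 5,9)
blt L0: taken
after srl $t7, $t7, 2: $t7=0>>2=0
after add $t6, $t6, 2: $t6=5+2=7
cmp $t6, 9  (cmp 7,9)
blt L0: taken
after srl $t7, $t7, 2: $t7=0>>2=0
after add $t6, $t6, 2: $t6=7+2=9
cmp $t6, 9  (cmp 9,9)
blt L0: not taken
halt.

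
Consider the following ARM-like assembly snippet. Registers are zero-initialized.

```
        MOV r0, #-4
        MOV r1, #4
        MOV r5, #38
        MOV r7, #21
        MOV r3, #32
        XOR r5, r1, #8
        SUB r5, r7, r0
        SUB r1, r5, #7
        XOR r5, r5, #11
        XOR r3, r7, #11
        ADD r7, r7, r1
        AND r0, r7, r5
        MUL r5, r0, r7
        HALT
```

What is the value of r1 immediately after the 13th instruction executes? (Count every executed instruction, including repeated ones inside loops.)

18

r0=-4
r1=4
r5=38
r7=21
r3=32
r5=4^8=12
r5=21-(-4)=25
r1=25-7=18
r5=25^11=18
r3=21^11=30
r7=21+18=39
r0=39&18=2
r5=2*39=78
After step 13: r1 = 18.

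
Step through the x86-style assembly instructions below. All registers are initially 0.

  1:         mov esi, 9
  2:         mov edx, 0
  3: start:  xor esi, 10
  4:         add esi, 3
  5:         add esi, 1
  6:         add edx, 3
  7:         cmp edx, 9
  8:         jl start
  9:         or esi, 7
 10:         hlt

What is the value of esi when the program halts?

31

esi=9
edx=0
esi=9^10=3
esi=3+3=6
esi=6+1=7
edx=0+3=3
cmp edx, 9  (cmp 3,9)
jl start: taken
esi=7^10=13
esi=13+3=16
esi=16+1=17
edx=3+3=6
cmp edx, 9  (cmp 6,9)
jl start: taken
esi=17^10=27
esi=27+3=30
esi=30+1=31
edx=6+3=9
cmp edx, 9  (cmp 9,9)
jl start: not taken
esi=31|7=31
halt.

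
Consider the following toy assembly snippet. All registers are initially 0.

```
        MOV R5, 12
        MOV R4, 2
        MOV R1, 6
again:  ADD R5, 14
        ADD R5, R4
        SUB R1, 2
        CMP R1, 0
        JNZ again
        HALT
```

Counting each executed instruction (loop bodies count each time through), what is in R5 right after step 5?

28

R5=12
R4=2
R1=6
R5=12+14=26
R5=26+2=28
After step 5: R5 = 28.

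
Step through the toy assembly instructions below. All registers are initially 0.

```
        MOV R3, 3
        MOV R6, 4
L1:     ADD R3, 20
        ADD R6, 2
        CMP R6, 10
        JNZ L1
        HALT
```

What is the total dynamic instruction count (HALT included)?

after MOV R3, 3: R3=3
after MOV R6, 4: R6=4
after ADD R3, 20: R3=3+20=23
after ADD R6, 2: R6=4+2=6
CMP R6, 10  (cmp 6,10)
JNZ L1: taken
after ADD R3, 20: R3=23+20=43
after ADD R6, 2: R6=6+2=8
CMP R6, 10  (cmp 8,10)
JNZ L1: taken
after ADD R3, 20: R3=43+20=63
after ADD R6, 2: R6=8+2=10
CMP R6, 10  (cmp 10,10)
JNZ L1: not taken
halt.
Total executed instructions: 15.

15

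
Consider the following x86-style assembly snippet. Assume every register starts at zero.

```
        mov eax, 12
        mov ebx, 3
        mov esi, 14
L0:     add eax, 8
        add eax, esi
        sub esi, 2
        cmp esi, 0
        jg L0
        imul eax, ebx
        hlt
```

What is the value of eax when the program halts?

after mov eax, 12: eax=12
after mov ebx, 3: ebx=3
after mov esi, 14: esi=14
after add eax, 8: eax=12+8=20
after add eax, esi: eax=20+14=34
after sub esi, 2: esi=14-2=12
cmp esi, 0  (cmp 12,0)
jg L0: taken
after add eax, 8: eax=34+8=42
after add eax, esi: eax=42+12=54
after sub esi, 2: esi=12-2=10
cmp esi, 0  (cmp 10,0)
jg L0: taken
after add eax, 8: eax=54+8=62
after add eax, esi: eax=62+10=72
after sub esi, 2: esi=10-2=8
cmp esi, 0  (cmp 8,0)
jg L0: taken
after add eax, 8: eax=72+8=80
after add eax, esi: eax=80+8=88
after sub esi, 2: esi=8-2=6
cmp esi, 0  (cmp 6,0)
jg L0: taken
after add eax, 8: eax=88+8=96
after add eax, esi: eax=96+6=102
after sub esi, 2: esi=6-2=4
cmp esi, 0  (cmp 4,0)
jg L0: taken
after add eax, 8: eax=102+8=110
after add eax, esi: eax=110+4=114
after sub esi, 2: esi=4-2=2
cmp esi, 0  (cmp 2,0)
jg L0: taken
after add eax, 8: eax=114+8=122
after add eax, esi: eax=122+2=124
after sub esi, 2: esi=2-2=0
cmp esi, 0  (cmp 0,0)
jg L0: not taken
after imul eax, ebx: eax=124*3=372
halt.

372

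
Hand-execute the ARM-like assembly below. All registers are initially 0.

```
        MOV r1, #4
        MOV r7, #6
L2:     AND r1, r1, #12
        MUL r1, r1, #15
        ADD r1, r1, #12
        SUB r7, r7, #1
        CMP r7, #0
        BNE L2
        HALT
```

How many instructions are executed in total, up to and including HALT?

after MOV r1, #4: r1=4
after MOV r7, #6: r7=6
after AND r1, r1, #12: r1=4&12=4
after MUL r1, r1, #15: r1=4*15=60
after ADD r1, r1, #12: r1=60+12=72
after SUB r7, r7, #1: r7=6-1=5
CMP r7, #0  (cmp 5,0)
BNE L2: taken
after AND r1, r1, #12: r1=72&12=8
after MUL r1, r1, #15: r1=8*15=120
after ADD r1, r1, #12: r1=120+12=132
after SUB r7, r7, #1: r7=5-1=4
CMP r7, #0  (cmp 4,0)
BNE L2: taken
after AND r1, r1, #12: r1=132&12=4
after MUL r1, r1, #15: r1=4*15=60
after ADD r1, r1, #12: r1=60+12=72
after SUB r7, r7, #1: r7=4-1=3
CMP r7, #0  (cmp 3,0)
BNE L2: taken
after AND r1, r1, #12: r1=72&12=8
after MUL r1, r1, #15: r1=8*15=120
after ADD r1, r1, #12: r1=120+12=132
after SUB r7, r7, #1: r7=3-1=2
CMP r7, #0  (cmp 2,0)
BNE L2: taken
after AND r1, r1, #12: r1=132&12=4
after MUL r1, r1, #15: r1=4*15=60
after ADD r1, r1, #12: r1=60+12=72
after SUB r7, r7, #1: r7=2-1=1
CMP r7, #0  (cmp 1,0)
BNE L2: taken
after AND r1, r1, #12: r1=72&12=8
after MUL r1, r1, #15: r1=8*15=120
after ADD r1, r1, #12: r1=120+12=132
after SUB r7, r7, #1: r7=1-1=0
CMP r7, #0  (cmp 0,0)
BNE L2: not taken
halt.
Total executed instructions: 39.

39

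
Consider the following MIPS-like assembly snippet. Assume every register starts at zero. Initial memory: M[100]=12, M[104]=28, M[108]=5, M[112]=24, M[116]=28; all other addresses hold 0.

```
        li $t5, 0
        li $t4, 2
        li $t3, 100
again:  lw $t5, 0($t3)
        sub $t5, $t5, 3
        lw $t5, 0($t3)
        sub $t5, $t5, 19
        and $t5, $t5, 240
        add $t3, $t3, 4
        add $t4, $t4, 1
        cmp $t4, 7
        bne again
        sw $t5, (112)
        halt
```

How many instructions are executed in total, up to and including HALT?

50

after li $t5, 0: $t5=0
after li $t4, 2: $t4=2
after li $t3, 100: $t3=100
after lw $t5, 0($t3): $t5=M[100]=12
after sub $t5, $t5, 3: $t5=12-3=9
after lw $t5, 0($t3): $t5=M[100]=12
after sub $t5, $t5, 19: $t5=12-19=-7
after and $t5, $t5, 240: $t5=(-7)&240=240
after add $t3, $t3, 4: $t3=100+4=104
after add $t4, $t4, 1: $t4=2+1=3
cmp $t4, 7  (cmp 3,7)
bne again: taken
after lw $t5, 0($t3): $t5=M[104]=28
after sub $t5, $t5, 3: $t5=28-3=25
after lw $t5, 0($t3): $t5=M[104]=28
after sub $t5, $t5, 19: $t5=28-19=9
after and $t5, $t5, 240: $t5=9&240=0
after add $t3, $t3, 4: $t3=104+4=108
after add $t4, $t4, 1: $t4=3+1=4
cmp $t4, 7  (cmp 4,7)
bne again: taken
after lw $t5, 0($t3): $t5=M[108]=5
after sub $t5, $t5, 3: $t5=5-3=2
after lw $t5, 0($t3): $t5=M[108]=5
after sub $t5, $t5, 19: $t5=5-19=-14
after and $t5, $t5, 240: $t5=(-14)&240=240
after add $t3, $t3, 4: $t3=108+4=112
after add $t4, $t4, 1: $t4=4+1=5
cmp $t4, 7  (cmp 5,7)
bne again: taken
after lw $t5, 0($t3): $t5=M[112]=24
after sub $t5, $t5, 3: $t5=24-3=21
after lw $t5, 0($t3): $t5=M[112]=24
after sub $t5, $t5, 19: $t5=24-19=5
after and $t5, $t5, 240: $t5=5&240=0
after add $t3, $t3, 4: $t3=112+4=116
after add $t4, $t4, 1: $t4=5+1=6
cmp $t4, 7  (cmp 6,7)
bne again: taken
after lw $t5, 0($t3): $t5=M[116]=28
after sub $t5, $t5, 3: $t5=28-3=25
after lw $t5, 0($t3): $t5=M[116]=28
after sub $t5, $t5, 19: $t5=28-19=9
after and $t5, $t5, 240: $t5=9&240=0
after add $t3, $t3, 4: $t3=116+4=120
after add $t4, $t4, 1: $t4=6+1=7
cmp $t4, 7  (cmp 7,7)
bne again: not taken
sw $t5, (112) → M[112]=0
halt.
Total executed instructions: 50.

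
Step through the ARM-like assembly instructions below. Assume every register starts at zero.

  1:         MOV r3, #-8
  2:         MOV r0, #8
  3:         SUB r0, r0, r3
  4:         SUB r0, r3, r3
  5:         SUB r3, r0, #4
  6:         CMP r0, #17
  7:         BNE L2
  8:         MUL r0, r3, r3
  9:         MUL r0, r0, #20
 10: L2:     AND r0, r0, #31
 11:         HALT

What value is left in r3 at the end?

MOV r3, #-8 → r3=-8
MOV r0, #8 → r0=8
SUB r0, r0, r3 → r0=8-(-8)=16
SUB r0, r3, r3 → r0=(-8)-(-8)=0
SUB r3, r0, #4 → r3=0-4=-4
CMP r0, #17  (cmp 0,17)
BNE L2: taken
AND r0, r0, #31 → r0=0&31=0
halt.

-4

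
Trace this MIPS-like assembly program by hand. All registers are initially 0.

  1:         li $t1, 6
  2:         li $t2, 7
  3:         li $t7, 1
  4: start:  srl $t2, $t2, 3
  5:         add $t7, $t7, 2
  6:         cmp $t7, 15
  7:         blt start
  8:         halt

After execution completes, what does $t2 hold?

0

after li $t1, 6: $t1=6
after li $t2, 7: $t2=7
after li $t7, 1: $t7=1
after srl $t2, $t2, 3: $t2=7>>3=0
after add $t7, $t7, 2: $t7=1+2=3
cmp $t7, 15  (cmp 3,15)
blt start: taken
after srl $t2, $t2, 3: $t2=0>>3=0
after add $t7, $t7, 2: $t7=3+2=5
cmp $t7, 15  (cmp 5,15)
blt start: taken
after srl $t2, $t2, 3: $t2=0>>3=0
after add $t7, $t7, 2: $t7=5+2=7
cmp $t7, 15  (cmp 7,15)
blt start: taken
after srl $t2, $t2, 3: $t2=0>>3=0
after add $t7, $t7, 2: $t7=7+2=9
cmp $t7, 15  (cmp 9,15)
blt start: taken
after srl $t2, $t2, 3: $t2=0>>3=0
after add $t7, $t7, 2: $t7=9+2=11
cmp $t7, 15  (cmp 11,15)
blt start: taken
after srl $t2, $t2, 3: $t2=0>>3=0
after add $t7, $t7, 2: $t7=11+2=13
cmp $t7, 15  (cmp 13,15)
blt start: taken
after srl $t2, $t2, 3: $t2=0>>3=0
after add $t7, $t7, 2: $t7=13+2=15
cmp $t7, 15  (cmp 15,15)
blt start: not taken
halt.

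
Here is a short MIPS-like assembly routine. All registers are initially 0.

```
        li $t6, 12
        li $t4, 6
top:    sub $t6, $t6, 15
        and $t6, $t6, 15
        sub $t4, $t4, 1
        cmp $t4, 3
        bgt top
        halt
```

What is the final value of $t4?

3

$t6=12
$t4=6
$t6=12-15=-3
$t6=(-3)&15=13
$t4=6-1=5
cmp $t4, 3  (cmp 5,3)
bgt top: taken
$t6=13-15=-2
$t6=(-2)&15=14
$t4=5-1=4
cmp $t4, 3  (cmp 4,3)
bgt top: taken
$t6=14-15=-1
$t6=(-1)&15=15
$t4=4-1=3
cmp $t4, 3  (cmp 3,3)
bgt top: not taken
halt.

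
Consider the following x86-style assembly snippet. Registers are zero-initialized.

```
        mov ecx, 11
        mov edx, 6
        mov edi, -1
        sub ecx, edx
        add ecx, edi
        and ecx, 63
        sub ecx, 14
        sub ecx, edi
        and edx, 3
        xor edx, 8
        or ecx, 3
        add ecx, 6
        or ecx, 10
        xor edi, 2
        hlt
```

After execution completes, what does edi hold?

-3

ecx=11
edx=6
edi=-1
ecx=11-6=5
ecx=5+(-1)=4
ecx=4&63=4
ecx=4-14=-10
ecx=(-10)-(-1)=-9
edx=6&3=2
edx=2^8=10
ecx=(-9)|3=-9
ecx=(-9)+6=-3
ecx=(-3)|10=-1
edi=(-1)^2=-3
halt.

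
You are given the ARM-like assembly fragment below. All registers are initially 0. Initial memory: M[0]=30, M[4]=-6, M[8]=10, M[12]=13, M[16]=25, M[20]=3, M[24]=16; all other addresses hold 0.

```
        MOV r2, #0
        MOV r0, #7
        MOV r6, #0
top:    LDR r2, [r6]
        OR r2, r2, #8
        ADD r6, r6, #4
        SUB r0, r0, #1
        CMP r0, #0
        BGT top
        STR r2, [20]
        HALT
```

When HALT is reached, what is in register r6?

after MOV r2, #0: r2=0
after MOV r0, #7: r0=7
after MOV r6, #0: r6=0
after LDR r2, [r6]: r2=M[0]=30
after OR r2, r2, #8: r2=30|8=30
after ADD r6, r6, #4: r6=0+4=4
after SUB r0, r0, #1: r0=7-1=6
CMP r0, #0  (cmp 6,0)
BGT top: taken
after LDR r2, [r6]: r2=M[4]=-6
after OR r2, r2, #8: r2=(-6)|8=-6
after ADD r6, r6, #4: r6=4+4=8
after SUB r0, r0, #1: r0=6-1=5
CMP r0, #0  (cmp 5,0)
BGT top: taken
after LDR r2, [r6]: r2=M[8]=10
after OR r2, r2, #8: r2=10|8=10
after ADD r6, r6, #4: r6=8+4=12
after SUB r0, r0, #1: r0=5-1=4
CMP r0, #0  (cmp 4,0)
BGT top: taken
after LDR r2, [r6]: r2=M[12]=13
after OR r2, r2, #8: r2=13|8=13
after ADD r6, r6, #4: r6=12+4=16
after SUB r0, r0, #1: r0=4-1=3
CMP r0, #0  (cmp 3,0)
BGT top: taken
after LDR r2, [r6]: r2=M[16]=25
after OR r2, r2, #8: r2=25|8=25
after ADD r6, r6, #4: r6=16+4=20
after SUB r0, r0, #1: r0=3-1=2
CMP r0, #0  (cmp 2,0)
BGT top: taken
after LDR r2, [r6]: r2=M[20]=3
after OR r2, r2, #8: r2=3|8=11
after ADD r6, r6, #4: r6=20+4=24
after SUB r0, r0, #1: r0=2-1=1
CMP r0, #0  (cmp 1,0)
BGT top: taken
after LDR r2, [r6]: r2=M[24]=16
after OR r2, r2, #8: r2=16|8=24
after ADD r6, r6, #4: r6=24+4=28
after SUB r0, r0, #1: r0=1-1=0
CMP r0, #0  (cmp 0,0)
BGT top: not taken
STR r2, [20] → M[20]=24
halt.

28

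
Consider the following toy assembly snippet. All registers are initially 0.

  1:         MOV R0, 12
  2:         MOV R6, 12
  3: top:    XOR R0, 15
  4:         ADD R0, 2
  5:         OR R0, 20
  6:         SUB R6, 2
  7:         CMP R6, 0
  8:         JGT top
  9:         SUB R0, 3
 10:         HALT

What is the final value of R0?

25

MOV R0, 12 → R0=12
MOV R6, 12 → R6=12
XOR R0, 15 → R0=12^15=3
ADD R0, 2 → R0=3+2=5
OR R0, 20 → R0=5|20=21
SUB R6, 2 → R6=12-2=10
CMP R6, 0  (cmp 10,0)
JGT top: taken
XOR R0, 15 → R0=21^15=26
ADD R0, 2 → R0=26+2=28
OR R0, 20 → R0=28|20=28
SUB R6, 2 → R6=10-2=8
CMP R6, 0  (cmp 8,0)
JGT top: taken
XOR R0, 15 → R0=28^15=19
ADD R0, 2 → R0=19+2=21
OR R0, 20 → R0=21|20=21
SUB R6, 2 → R6=8-2=6
CMP R6, 0  (cmp 6,0)
JGT top: taken
XOR R0, 15 → R0=21^15=26
ADD R0, 2 → R0=26+2=28
OR R0, 20 → R0=28|20=28
SUB R6, 2 → R6=6-2=4
CMP R6, 0  (cmp 4,0)
JGT top: taken
XOR R0, 15 → R0=28^15=19
ADD R0, 2 → R0=19+2=21
OR R0, 20 → R0=21|20=21
SUB R6, 2 → R6=4-2=2
CMP R6, 0  (cmp 2,0)
JGT top: taken
XOR R0, 15 → R0=21^15=26
ADD R0, 2 → R0=26+2=28
OR R0, 20 → R0=28|20=28
SUB R6, 2 → R6=2-2=0
CMP R6, 0  (cmp 0,0)
JGT top: not taken
SUB R0, 3 → R0=28-3=25
halt.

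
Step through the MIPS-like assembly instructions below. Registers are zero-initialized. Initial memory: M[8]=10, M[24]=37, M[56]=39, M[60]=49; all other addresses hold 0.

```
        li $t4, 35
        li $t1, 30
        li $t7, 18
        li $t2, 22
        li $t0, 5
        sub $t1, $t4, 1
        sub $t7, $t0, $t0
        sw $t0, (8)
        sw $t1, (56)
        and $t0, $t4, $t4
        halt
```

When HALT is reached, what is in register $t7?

0

li $t4, 35 → $t4=35
li $t1, 30 → $t1=30
li $t7, 18 → $t7=18
li $t2, 22 → $t2=22
li $t0, 5 → $t0=5
sub $t1, $t4, 1 → $t1=35-1=34
sub $t7, $t0, $t0 → $t7=5-5=0
sw $t0, (8) → M[8]=5
sw $t1, (56) → M[56]=34
and $t0, $t4, $t4 → $t0=35&35=35
halt.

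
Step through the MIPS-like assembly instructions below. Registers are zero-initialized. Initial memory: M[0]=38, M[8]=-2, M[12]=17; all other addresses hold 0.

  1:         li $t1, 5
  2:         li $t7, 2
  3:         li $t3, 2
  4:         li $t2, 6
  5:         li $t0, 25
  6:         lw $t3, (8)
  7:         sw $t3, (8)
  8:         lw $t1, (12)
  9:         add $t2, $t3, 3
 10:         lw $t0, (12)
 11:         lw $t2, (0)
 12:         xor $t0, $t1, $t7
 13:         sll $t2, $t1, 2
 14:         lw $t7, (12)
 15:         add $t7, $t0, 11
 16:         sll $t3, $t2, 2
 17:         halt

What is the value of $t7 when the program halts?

30

after li $t1, 5: $t1=5
after li $t7, 2: $t7=2
after li $t3, 2: $t3=2
after li $t2, 6: $t2=6
after li $t0, 25: $t0=25
after lw $t3, (8): $t3=M[8]=-2
sw $t3, (8) → M[8]=-2
after lw $t1, (12): $t1=M[12]=17
after add $t2, $t3, 3: $t2=(-2)+3=1
after lw $t0, (12): $t0=M[12]=17
after lw $t2, (0): $t2=M[0]=38
after xor $t0, $t1, $t7: $t0=17^2=19
after sll $t2, $t1, 2: $t2=17<<2=68
after lw $t7, (12): $t7=M[12]=17
after add $t7, $t0, 11: $t7=19+11=30
after sll $t3, $t2, 2: $t3=68<<2=272
halt.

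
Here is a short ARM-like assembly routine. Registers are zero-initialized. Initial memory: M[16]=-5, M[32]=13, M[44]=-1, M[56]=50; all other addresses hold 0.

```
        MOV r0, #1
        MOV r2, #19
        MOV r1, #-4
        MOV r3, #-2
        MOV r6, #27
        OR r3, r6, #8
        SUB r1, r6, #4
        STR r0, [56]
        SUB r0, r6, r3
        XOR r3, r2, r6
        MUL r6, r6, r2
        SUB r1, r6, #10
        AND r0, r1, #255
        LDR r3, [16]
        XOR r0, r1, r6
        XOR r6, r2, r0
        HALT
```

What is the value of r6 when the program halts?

r0=1
r2=19
r1=-4
r3=-2
r6=27
r3=27|8=27
r1=27-4=23
STR r0, [56] → M[56]=1
r0=27-27=0
r3=19^27=8
r6=27*19=513
r1=513-10=503
r0=503&255=247
r3=M[16]=-5
r0=503^513=1014
r6=19^1014=997
halt.

997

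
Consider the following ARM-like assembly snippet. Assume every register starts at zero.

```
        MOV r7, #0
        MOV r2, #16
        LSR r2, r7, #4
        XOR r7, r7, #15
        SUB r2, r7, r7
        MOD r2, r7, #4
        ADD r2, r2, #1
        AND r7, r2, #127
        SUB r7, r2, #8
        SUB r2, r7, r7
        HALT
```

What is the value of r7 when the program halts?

after MOV r7, #0: r7=0
after MOV r2, #16: r2=16
after LSR r2, r7, #4: r2=0>>4=0
after XOR r7, r7, #15: r7=0^15=15
after SUB r2, r7, r7: r2=15-15=0
after MOD r2, r7, #4: r2=15%4=3
after ADD r2, r2, #1: r2=3+1=4
after AND r7, r2, #127: r7=4&127=4
after SUB r7, r2, #8: r7=4-8=-4
after SUB r2, r7, r7: r2=(-4)-(-4)=0
halt.

-4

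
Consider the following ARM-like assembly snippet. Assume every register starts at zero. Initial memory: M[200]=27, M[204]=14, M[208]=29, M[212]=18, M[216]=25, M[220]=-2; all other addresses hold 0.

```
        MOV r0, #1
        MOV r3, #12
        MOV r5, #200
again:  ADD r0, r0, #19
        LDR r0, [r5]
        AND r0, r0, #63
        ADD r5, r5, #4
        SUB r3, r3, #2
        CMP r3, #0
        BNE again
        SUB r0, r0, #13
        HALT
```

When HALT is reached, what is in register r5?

MOV r0, #1 → r0=1
MOV r3, #12 → r3=12
MOV r5, #200 → r5=200
ADD r0, r0, #19 → r0=1+19=20
LDR r0, [r5] → r0=M[200]=27
AND r0, r0, #63 → r0=27&63=27
ADD r5, r5, #4 → r5=200+4=204
SUB r3, r3, #2 → r3=12-2=10
CMP r3, #0  (cmp 10,0)
BNE again: taken
ADD r0, r0, #19 → r0=27+19=46
LDR r0, [r5] → r0=M[204]=14
AND r0, r0, #63 → r0=14&63=14
ADD r5, r5, #4 → r5=204+4=208
SUB r3, r3, #2 → r3=10-2=8
CMP r3, #0  (cmp 8,0)
BNE again: taken
ADD r0, r0, #19 → r0=14+19=33
LDR r0, [r5] → r0=M[208]=29
AND r0, r0, #63 → r0=29&63=29
ADD r5, r5, #4 → r5=208+4=212
SUB r3, r3, #2 → r3=8-2=6
CMP r3, #0  (cmp 6,0)
BNE again: taken
ADD r0, r0, #19 → r0=29+19=48
LDR r0, [r5] → r0=M[212]=18
AND r0, r0, #63 → r0=18&63=18
ADD r5, r5, #4 → r5=212+4=216
SUB r3, r3, #2 → r3=6-2=4
CMP r3, #0  (cmp 4,0)
BNE again: taken
ADD r0, r0, #19 → r0=18+19=37
LDR r0, [r5] → r0=M[216]=25
AND r0, r0, #63 → r0=25&63=25
ADD r5, r5, #4 → r5=216+4=220
SUB r3, r3, #2 → r3=4-2=2
CMP r3, #0  (cmp 2,0)
BNE again: taken
ADD r0, r0, #19 → r0=25+19=44
LDR r0, [r5] → r0=M[220]=-2
AND r0, r0, #63 → r0=(-2)&63=62
ADD r5, r5, #4 → r5=220+4=224
SUB r3, r3, #2 → r3=2-2=0
CMP r3, #0  (cmp 0,0)
BNE again: not taken
SUB r0, r0, #13 → r0=62-13=49
halt.

224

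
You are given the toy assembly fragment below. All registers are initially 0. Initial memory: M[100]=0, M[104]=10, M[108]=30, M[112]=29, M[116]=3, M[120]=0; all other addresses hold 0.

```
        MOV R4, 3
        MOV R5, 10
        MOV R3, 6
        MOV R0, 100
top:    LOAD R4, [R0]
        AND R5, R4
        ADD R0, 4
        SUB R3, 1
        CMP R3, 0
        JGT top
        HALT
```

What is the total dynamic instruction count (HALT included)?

after MOV R4, 3: R4=3
after MOV R5, 10: R5=10
after MOV R3, 6: R3=6
after MOV R0, 100: R0=100
after LOAD R4, [R0]: R4=M[100]=0
after AND R5, R4: R5=10&0=0
after ADD R0, 4: R0=100+4=104
after SUB R3, 1: R3=6-1=5
CMP R3, 0  (cmp 5,0)
JGT top: taken
after LOAD R4, [R0]: R4=M[104]=10
after AND R5, R4: R5=0&10=0
after ADD R0, 4: R0=104+4=108
after SUB R3, 1: R3=5-1=4
CMP R3, 0  (cmp 4,0)
JGT top: taken
after LOAD R4, [R0]: R4=M[108]=30
after AND R5, R4: R5=0&30=0
after ADD R0, 4: R0=108+4=112
after SUB R3, 1: R3=4-1=3
CMP R3, 0  (cmp 3,0)
JGT top: taken
after LOAD R4, [R0]: R4=M[112]=29
after AND R5, R4: R5=0&29=0
after ADD R0, 4: R0=112+4=116
after SUB R3, 1: R3=3-1=2
CMP R3, 0  (cmp 2,0)
JGT top: taken
after LOAD R4, [R0]: R4=M[116]=3
after AND R5, R4: R5=0&3=0
after ADD R0, 4: R0=116+4=120
after SUB R3, 1: R3=2-1=1
CMP R3, 0  (cmp 1,0)
JGT top: taken
after LOAD R4, [R0]: R4=M[120]=0
after AND R5, R4: R5=0&0=0
after ADD R0, 4: R0=120+4=124
after SUB R3, 1: R3=1-1=0
CMP R3, 0  (cmp 0,0)
JGT top: not taken
halt.
Total executed instructions: 41.

41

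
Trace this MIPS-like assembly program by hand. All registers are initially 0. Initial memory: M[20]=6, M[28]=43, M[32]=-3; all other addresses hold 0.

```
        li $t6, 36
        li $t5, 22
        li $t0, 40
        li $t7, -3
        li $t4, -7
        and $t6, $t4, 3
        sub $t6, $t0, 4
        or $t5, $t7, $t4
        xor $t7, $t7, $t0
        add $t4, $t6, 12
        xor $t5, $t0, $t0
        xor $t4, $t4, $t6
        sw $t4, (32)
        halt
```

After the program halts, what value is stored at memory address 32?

after li $t6, 36: $t6=36
after li $t5, 22: $t5=22
after li $t0, 40: $t0=40
after li $t7, -3: $t7=-3
after li $t4, -7: $t4=-7
after and $t6, $t4, 3: $t6=(-7)&3=1
after sub $t6, $t0, 4: $t6=40-4=36
after or $t5, $t7, $t4: $t5=(-3)|(-7)=-3
after xor $t7, $t7, $t0: $t7=(-3)^40=-43
after add $t4, $t6, 12: $t4=36+12=48
after xor $t5, $t0, $t0: $t5=40^40=0
after xor $t4, $t4, $t6: $t4=48^36=20
sw $t4, (32) → M[32]=20
halt.

20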